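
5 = 5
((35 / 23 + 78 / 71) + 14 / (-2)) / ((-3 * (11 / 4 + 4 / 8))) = 9536 / 21229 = 0.45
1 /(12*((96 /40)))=5 /144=0.03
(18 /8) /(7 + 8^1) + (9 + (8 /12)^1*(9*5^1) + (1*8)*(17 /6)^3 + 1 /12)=59723 /270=221.20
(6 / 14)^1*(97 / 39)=97 / 91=1.07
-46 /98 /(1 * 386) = -23 /18914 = -0.00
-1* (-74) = 74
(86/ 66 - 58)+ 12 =-44.70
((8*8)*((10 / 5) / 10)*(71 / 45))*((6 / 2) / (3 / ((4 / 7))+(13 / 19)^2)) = 6561536 / 619275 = 10.60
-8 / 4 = -2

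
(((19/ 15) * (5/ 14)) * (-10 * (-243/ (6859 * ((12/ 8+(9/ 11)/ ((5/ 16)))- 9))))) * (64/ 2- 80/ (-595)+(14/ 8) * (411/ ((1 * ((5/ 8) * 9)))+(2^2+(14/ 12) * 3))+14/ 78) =-838177065/ 147317716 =-5.69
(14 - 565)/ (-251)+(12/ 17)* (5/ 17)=174299/ 72539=2.40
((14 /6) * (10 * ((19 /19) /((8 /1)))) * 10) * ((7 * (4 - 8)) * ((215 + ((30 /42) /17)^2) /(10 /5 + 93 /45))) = -761160000 /17629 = -43176.58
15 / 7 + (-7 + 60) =386 / 7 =55.14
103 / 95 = 1.08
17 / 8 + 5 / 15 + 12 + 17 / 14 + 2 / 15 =13277 / 840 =15.81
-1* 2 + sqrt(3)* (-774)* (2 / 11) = -1548* sqrt(3) / 11 - 2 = -245.75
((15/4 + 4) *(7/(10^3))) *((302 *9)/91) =42129/26000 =1.62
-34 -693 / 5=-863 / 5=-172.60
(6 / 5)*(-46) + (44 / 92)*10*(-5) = -9098 / 115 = -79.11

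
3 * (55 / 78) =55 / 26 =2.12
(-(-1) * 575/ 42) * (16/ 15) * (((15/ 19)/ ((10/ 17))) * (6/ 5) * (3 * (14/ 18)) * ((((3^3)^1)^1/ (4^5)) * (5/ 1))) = 17595/ 2432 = 7.23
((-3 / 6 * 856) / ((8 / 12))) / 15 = -214 / 5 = -42.80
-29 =-29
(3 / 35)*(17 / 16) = 51 / 560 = 0.09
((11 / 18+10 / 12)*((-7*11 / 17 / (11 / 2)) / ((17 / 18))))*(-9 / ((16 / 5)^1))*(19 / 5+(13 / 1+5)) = 89271 / 1156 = 77.22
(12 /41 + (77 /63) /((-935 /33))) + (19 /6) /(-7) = -0.20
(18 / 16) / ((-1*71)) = -9 / 568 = -0.02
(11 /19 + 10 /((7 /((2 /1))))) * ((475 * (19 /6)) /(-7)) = -217075 /294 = -738.35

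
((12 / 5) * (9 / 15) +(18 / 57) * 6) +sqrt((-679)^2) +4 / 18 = 2917931 / 4275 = 682.56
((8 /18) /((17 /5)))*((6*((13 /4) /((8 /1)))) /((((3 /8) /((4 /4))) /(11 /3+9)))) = 4940 /459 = 10.76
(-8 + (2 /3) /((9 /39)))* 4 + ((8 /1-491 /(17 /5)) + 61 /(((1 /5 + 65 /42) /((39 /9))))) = -314603 /56151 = -5.60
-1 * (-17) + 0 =17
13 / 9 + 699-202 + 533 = 9283 / 9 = 1031.44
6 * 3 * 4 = 72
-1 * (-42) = 42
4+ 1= 5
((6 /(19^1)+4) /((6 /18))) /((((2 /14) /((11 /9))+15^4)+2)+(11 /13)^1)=246246 /962893229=0.00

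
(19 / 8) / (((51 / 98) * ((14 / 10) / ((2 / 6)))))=665 / 612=1.09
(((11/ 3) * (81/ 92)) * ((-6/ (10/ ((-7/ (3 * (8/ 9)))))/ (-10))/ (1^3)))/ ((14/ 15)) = -0.54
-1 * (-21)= 21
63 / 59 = 1.07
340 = 340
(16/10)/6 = 4/15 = 0.27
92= 92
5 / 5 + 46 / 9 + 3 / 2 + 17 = 443 / 18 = 24.61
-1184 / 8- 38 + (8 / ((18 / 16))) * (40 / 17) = -25898 / 153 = -169.27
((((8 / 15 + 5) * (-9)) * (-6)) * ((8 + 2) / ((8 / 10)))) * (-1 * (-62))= 231570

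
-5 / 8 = -0.62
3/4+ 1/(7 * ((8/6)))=6/7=0.86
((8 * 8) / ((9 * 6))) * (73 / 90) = 1168 / 1215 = 0.96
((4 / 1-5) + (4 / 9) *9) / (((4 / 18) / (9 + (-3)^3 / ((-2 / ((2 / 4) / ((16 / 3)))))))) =17739 / 128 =138.59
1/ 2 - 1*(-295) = 591/ 2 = 295.50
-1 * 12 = -12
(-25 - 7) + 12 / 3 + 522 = 494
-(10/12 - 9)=49/6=8.17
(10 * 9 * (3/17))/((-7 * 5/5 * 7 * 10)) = -27/833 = -0.03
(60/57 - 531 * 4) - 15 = -40621/19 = -2137.95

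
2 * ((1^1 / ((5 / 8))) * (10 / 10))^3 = 1024 / 125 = 8.19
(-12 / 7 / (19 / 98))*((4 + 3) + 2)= -1512 / 19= -79.58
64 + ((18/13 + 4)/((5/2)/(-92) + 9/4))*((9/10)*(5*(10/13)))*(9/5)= 5467024/69121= 79.09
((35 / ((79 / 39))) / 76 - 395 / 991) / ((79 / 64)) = -16301840 / 117511789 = -0.14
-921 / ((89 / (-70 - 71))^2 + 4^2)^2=-364029082281 / 106287084289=-3.42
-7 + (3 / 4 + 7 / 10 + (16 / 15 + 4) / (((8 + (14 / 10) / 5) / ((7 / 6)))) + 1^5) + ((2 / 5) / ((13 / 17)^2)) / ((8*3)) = -3.81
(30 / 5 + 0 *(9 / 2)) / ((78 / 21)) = 21 / 13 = 1.62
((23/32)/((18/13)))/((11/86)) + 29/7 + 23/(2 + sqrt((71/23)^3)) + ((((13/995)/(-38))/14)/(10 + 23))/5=37559 * sqrt(1633)/309243 + 125548748343673/19643362754400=11.30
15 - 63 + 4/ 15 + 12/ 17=-11992/ 255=-47.03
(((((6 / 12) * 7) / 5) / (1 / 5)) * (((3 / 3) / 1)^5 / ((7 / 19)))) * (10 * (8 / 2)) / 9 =380 / 9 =42.22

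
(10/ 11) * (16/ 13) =160/ 143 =1.12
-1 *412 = -412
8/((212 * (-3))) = -2/159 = -0.01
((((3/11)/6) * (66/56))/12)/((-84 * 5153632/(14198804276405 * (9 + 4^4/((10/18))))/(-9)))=408403974431943/659664896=619108.24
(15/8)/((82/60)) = 1.37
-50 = -50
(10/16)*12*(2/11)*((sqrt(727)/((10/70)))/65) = 21*sqrt(727)/143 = 3.96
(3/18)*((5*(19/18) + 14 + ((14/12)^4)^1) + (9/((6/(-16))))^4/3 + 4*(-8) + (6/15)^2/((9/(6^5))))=3587307601/194400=18453.23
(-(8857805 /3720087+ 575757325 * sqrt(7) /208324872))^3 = -251575833590560676581223125 * sqrt(7) /1291591954143572084043264 - 9120349363119819215645375 /23064142038278072929344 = -910.77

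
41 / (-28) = -41 / 28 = -1.46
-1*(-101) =101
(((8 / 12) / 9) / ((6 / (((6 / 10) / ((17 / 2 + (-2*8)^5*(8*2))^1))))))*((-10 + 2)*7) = 112 / 4529846025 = 0.00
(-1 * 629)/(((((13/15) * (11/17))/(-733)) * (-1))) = -822164.58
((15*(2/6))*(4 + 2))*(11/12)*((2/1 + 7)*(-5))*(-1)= 2475/2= 1237.50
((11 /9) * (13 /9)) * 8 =1144 /81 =14.12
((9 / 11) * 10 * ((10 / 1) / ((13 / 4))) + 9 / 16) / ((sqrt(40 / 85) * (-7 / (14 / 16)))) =-58887 * sqrt(34) / 73216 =-4.69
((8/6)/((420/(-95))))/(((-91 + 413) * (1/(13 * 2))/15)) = -1235/3381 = -0.37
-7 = -7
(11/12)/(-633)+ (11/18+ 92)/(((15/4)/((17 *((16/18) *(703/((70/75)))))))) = 134515483691/478548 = 281090.89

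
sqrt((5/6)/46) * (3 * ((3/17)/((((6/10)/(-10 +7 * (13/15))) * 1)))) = -59 * sqrt(345)/2346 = -0.47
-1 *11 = -11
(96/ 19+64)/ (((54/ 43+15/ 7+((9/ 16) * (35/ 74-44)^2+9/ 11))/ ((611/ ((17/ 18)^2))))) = 25115475428499456/ 568104683298847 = 44.21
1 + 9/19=28/19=1.47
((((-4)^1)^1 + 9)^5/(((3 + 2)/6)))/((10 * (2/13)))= 2437.50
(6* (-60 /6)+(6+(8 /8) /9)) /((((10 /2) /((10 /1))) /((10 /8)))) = -2425 /18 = -134.72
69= 69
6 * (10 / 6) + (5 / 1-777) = -762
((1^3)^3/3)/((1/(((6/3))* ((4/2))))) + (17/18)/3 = 89/54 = 1.65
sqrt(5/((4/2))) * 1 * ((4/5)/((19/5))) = 2 * sqrt(10)/19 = 0.33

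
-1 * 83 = -83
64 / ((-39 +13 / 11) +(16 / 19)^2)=-7942 / 4605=-1.72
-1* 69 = -69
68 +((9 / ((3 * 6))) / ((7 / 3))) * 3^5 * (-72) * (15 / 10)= -38890 / 7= -5555.71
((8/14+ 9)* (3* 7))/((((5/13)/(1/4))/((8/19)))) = 5226/95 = 55.01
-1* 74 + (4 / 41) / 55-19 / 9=-1544639 / 20295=-76.11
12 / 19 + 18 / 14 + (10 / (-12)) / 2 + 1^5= 3991 / 1596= 2.50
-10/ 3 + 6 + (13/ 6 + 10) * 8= 100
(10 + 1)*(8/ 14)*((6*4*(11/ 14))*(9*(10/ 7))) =522720/ 343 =1523.97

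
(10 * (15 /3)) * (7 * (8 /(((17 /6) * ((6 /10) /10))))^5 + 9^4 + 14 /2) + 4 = 114688466286718228 /1419857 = 80774659903.58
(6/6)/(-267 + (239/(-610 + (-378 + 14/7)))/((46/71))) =-45356/12127021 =-0.00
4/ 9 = 0.44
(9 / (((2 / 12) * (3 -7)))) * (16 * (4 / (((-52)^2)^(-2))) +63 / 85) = -1073930159781 / 170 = -6317236234.01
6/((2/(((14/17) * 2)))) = 84/17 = 4.94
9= 9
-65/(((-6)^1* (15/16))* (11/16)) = 1664/99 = 16.81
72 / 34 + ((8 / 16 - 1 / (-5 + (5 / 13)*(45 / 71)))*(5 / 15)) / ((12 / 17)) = 3295271 / 1343340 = 2.45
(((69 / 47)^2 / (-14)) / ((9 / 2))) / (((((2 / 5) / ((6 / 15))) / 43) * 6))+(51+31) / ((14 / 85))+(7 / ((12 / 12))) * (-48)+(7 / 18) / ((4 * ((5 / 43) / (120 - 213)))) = 7409307 / 88360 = 83.85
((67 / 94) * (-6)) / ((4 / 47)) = -201 / 4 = -50.25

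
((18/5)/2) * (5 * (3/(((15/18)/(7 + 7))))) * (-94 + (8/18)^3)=-42598.58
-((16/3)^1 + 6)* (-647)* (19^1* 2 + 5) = 315304.67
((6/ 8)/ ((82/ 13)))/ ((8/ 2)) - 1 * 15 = -19641/ 1312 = -14.97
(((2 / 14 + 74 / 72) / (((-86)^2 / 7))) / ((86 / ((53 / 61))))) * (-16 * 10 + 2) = -1235165 / 698389488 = -0.00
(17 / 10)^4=8.35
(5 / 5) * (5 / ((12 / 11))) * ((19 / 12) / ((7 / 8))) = 1045 / 126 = 8.29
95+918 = 1013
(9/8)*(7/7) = 9/8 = 1.12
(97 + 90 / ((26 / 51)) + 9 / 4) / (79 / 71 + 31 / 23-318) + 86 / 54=519848105 / 723447504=0.72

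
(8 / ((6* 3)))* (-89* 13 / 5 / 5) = -4628 / 225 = -20.57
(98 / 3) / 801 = 98 / 2403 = 0.04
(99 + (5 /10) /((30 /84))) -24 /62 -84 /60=3057 /31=98.61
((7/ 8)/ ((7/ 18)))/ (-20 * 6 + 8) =-9/ 448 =-0.02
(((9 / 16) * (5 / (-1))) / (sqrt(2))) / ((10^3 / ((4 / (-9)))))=sqrt(2) / 1600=0.00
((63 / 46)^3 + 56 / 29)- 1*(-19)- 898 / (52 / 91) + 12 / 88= -48061452575 / 31050184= -1547.86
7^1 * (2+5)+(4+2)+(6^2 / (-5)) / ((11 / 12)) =2593 / 55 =47.15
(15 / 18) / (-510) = -1 / 612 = -0.00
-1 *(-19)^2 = -361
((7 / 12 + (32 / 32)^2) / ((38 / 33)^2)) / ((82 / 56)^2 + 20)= 5929 / 109953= 0.05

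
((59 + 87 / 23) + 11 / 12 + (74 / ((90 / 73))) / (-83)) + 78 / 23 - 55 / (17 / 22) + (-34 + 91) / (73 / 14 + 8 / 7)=2161337869 / 519897060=4.16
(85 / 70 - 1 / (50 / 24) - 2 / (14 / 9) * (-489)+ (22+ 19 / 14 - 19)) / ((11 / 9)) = 998244 / 1925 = 518.57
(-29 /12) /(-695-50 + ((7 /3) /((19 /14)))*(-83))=551 /202396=0.00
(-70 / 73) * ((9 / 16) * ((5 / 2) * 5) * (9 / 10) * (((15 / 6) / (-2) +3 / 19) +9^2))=-86084775 / 177536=-484.89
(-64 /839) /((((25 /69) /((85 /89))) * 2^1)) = -37536 /373355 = -0.10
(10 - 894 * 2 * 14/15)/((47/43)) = -356642/235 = -1517.63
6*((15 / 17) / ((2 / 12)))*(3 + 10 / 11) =23220 / 187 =124.17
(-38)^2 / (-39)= -37.03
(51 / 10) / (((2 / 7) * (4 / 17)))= 75.86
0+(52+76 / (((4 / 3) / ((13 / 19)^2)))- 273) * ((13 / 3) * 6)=-95992 / 19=-5052.21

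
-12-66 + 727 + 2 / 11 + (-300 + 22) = 4083 / 11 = 371.18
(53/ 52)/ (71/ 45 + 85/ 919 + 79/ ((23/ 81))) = 50411745/ 13843406044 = 0.00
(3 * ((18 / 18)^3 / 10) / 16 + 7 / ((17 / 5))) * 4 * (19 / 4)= 107369 / 2720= 39.47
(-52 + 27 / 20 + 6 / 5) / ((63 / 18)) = -989 / 70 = -14.13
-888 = -888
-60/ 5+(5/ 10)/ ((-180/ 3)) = -1441/ 120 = -12.01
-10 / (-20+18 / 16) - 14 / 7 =-222 / 151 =-1.47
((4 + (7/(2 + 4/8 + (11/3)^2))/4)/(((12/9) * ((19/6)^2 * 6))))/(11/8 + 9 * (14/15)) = 30330/5787191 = 0.01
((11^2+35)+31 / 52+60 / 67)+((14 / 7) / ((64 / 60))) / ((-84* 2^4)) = 491631741 / 3121664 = 157.49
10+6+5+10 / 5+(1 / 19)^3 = 157758 / 6859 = 23.00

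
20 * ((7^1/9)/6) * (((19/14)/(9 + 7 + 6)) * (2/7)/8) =95/16632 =0.01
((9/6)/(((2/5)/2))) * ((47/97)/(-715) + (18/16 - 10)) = -66.57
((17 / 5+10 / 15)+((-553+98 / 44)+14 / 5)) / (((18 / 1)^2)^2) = -179489 / 34642080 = -0.01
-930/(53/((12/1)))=-11160/53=-210.57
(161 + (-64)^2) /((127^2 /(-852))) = -3626964 /16129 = -224.87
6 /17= 0.35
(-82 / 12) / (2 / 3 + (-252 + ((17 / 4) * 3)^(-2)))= 35547 / 1307404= 0.03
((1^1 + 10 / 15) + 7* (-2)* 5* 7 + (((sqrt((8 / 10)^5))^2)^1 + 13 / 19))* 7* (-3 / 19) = 607628924 / 1128125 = 538.62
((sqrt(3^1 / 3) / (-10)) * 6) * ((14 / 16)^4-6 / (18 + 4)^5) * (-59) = 68442834891 / 3298324480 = 20.75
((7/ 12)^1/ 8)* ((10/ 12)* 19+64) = 3353/ 576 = 5.82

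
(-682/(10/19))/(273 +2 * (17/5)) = -6479/1399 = -4.63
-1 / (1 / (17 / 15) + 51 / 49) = -833 / 1602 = -0.52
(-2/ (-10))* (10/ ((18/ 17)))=17/ 9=1.89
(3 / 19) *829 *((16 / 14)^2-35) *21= -12318111 / 133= -92617.38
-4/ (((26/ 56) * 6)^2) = -784/ 1521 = -0.52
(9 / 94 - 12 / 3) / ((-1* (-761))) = -367 / 71534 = -0.01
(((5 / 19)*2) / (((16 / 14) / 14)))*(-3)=-735 / 38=-19.34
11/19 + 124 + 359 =483.58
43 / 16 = 2.69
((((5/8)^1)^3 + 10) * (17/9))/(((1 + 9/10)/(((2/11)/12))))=445825/2889216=0.15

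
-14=-14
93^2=8649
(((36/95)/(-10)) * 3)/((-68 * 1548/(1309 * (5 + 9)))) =1617/81700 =0.02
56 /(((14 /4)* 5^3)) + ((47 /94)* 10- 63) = -7234 /125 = -57.87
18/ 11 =1.64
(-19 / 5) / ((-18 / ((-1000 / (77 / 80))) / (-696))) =35264000 / 231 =152658.01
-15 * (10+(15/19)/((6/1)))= -5775/38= -151.97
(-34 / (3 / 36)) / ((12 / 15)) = -510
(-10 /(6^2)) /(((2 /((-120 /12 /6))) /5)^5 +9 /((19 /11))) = -927734375 /17399684358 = -0.05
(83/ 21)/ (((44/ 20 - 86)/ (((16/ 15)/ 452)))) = -332/ 2982861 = -0.00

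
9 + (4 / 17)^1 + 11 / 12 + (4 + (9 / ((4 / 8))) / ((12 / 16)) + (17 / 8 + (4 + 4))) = 19697 / 408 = 48.28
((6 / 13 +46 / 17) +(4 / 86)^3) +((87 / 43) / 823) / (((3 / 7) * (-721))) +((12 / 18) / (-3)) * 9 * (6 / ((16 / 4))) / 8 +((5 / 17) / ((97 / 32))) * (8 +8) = 5022074547429283 / 1155836544518968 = 4.34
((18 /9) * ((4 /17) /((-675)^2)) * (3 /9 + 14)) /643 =344 /14941310625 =0.00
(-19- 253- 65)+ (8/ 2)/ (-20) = -1686/ 5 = -337.20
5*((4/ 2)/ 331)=10/ 331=0.03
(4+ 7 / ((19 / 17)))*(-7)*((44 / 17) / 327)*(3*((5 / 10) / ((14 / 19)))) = -2145 / 1853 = -1.16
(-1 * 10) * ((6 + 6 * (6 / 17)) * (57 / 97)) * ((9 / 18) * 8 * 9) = -1717.26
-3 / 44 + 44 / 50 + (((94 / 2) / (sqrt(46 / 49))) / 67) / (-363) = 893 / 1100 - 329 * sqrt(46) / 1118766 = 0.81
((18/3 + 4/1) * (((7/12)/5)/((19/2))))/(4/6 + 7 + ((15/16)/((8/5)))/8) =7168/451763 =0.02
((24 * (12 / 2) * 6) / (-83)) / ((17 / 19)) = -11.63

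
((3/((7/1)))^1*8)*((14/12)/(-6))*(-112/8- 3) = 34/3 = 11.33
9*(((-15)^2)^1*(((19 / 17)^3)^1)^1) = 13889475 / 4913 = 2827.09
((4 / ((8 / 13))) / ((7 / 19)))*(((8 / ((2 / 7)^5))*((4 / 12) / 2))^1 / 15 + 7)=947.18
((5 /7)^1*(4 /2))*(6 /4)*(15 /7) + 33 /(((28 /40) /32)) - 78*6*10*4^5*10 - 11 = -2348163194 /49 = -47921697.84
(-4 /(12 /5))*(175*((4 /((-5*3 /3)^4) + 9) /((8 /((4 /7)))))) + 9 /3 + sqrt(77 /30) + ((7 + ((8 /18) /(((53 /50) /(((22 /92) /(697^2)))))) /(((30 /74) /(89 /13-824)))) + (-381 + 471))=-60719266501201 /692875370070 + sqrt(2310) /30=-86.03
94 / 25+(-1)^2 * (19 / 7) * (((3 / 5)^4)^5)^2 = 239379005737630355941319928469 / 63664629124104976654052734375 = 3.76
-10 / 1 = -10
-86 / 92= -43 / 46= -0.93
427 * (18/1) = 7686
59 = 59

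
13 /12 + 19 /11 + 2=4.81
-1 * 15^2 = -225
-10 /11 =-0.91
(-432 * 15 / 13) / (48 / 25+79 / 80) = -2592000 / 15119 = -171.44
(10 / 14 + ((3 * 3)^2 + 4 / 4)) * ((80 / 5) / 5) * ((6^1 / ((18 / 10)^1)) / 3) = 6176 / 21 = 294.10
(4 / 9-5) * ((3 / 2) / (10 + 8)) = -41 / 108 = -0.38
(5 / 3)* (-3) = -5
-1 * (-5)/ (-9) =-5/ 9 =-0.56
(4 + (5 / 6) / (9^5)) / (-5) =-1417181 / 1771470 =-0.80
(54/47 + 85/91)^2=79370281/18292729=4.34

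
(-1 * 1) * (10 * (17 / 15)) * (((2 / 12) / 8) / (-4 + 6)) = -17 / 144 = -0.12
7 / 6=1.17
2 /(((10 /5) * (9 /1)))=1 /9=0.11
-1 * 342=-342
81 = 81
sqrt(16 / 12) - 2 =-2+ 2*sqrt(3) / 3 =-0.85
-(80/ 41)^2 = -6400/ 1681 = -3.81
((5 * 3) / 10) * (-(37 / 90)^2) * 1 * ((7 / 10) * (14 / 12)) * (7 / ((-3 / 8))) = 469567 / 121500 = 3.86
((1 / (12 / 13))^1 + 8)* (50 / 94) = 2725 / 564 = 4.83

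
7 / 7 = 1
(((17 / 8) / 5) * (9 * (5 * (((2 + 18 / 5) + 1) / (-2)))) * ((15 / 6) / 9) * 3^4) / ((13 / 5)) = -227205 / 416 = -546.17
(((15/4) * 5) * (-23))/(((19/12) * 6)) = -1725/38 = -45.39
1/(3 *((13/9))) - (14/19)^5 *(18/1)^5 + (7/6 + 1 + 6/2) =-79266849124817/193135722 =-410420.45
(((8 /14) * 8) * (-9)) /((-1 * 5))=288 /35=8.23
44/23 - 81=-1819/23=-79.09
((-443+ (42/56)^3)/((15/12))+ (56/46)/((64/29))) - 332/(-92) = -32191/92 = -349.90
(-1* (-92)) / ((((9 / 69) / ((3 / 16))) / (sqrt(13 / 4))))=529* sqrt(13) / 8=238.42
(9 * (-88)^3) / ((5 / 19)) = -23306342.40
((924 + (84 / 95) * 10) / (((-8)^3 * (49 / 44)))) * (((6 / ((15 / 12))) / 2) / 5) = -0.79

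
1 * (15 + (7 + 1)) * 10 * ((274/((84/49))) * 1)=110285/3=36761.67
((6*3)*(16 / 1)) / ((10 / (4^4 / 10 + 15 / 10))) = 19512 / 25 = 780.48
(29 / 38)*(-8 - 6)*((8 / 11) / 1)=-1624 / 209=-7.77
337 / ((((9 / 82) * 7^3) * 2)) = 13817 / 3087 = 4.48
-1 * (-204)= 204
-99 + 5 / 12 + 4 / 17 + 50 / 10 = -19043 / 204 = -93.35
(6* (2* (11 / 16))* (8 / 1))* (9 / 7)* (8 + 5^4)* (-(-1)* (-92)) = -34592184 / 7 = -4941740.57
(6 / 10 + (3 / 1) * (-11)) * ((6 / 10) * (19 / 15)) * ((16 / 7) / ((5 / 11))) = -123.82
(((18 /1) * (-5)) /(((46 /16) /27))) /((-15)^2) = -432 /115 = -3.76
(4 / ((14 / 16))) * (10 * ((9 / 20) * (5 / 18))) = 40 / 7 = 5.71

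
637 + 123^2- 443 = 15323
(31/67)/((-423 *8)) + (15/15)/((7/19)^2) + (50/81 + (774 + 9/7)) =78316875929/99987048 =783.27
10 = 10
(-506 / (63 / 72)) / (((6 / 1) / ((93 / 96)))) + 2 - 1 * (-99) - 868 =-72271 / 84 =-860.37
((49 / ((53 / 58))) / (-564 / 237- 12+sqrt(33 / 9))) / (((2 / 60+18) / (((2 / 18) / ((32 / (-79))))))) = 3503042095 * sqrt(33) / 2616929887224+6296607310 / 109038745301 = 0.07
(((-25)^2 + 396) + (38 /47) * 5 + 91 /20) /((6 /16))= 1935634 /705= 2745.58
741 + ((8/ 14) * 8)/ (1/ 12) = 5571/ 7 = 795.86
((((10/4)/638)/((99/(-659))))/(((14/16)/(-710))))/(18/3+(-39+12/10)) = -23394500/35149653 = -0.67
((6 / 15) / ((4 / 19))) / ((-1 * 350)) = -19 / 3500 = -0.01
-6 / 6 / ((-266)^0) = -1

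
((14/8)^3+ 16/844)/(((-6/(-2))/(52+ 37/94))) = 357697825/3808128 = 93.93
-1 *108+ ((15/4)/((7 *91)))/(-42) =-3852581/35672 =-108.00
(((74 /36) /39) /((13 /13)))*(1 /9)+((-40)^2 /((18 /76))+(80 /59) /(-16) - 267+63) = 6551.48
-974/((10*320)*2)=-487/3200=-0.15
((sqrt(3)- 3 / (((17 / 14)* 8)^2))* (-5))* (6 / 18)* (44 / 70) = 77 / 2312- 22* sqrt(3) / 21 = -1.78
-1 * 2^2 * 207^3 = -35478972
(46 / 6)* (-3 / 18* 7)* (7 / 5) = -1127 / 90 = -12.52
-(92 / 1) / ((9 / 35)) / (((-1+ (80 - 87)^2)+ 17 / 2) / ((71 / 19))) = -457240 / 19323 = -23.66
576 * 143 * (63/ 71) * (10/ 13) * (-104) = -415134720/ 71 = -5846967.89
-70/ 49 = -10/ 7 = -1.43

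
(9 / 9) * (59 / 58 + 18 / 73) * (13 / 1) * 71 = 4938973 / 4234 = 1166.50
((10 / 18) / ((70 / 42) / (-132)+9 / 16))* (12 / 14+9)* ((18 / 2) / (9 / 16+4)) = 8743680 / 445081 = 19.65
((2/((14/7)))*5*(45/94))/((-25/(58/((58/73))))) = -657/94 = -6.99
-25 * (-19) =475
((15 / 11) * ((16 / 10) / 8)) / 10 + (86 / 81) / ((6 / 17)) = 81139 / 26730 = 3.04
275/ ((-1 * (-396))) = 25/ 36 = 0.69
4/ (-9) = -0.44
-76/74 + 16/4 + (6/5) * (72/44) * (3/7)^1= 54338/14245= 3.81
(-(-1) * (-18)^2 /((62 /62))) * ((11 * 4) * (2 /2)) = 14256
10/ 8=5/ 4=1.25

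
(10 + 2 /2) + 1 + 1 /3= 37 /3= 12.33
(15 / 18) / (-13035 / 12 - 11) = -0.00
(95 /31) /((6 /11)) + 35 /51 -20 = -14435 /1054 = -13.70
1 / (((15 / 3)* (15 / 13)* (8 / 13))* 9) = 169 / 5400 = 0.03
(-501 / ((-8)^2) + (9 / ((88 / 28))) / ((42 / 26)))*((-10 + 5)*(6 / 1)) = 63945 / 352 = 181.66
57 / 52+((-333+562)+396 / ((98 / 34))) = 936349 / 2548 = 367.48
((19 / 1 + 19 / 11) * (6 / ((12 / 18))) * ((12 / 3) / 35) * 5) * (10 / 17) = 82080 / 1309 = 62.70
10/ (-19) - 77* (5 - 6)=1453/ 19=76.47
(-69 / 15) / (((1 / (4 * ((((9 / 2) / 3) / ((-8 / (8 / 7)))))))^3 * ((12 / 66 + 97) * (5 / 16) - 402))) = -874368 / 112173005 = -0.01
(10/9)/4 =5/18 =0.28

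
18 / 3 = 6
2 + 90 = 92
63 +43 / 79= 63.54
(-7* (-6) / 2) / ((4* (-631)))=-21 / 2524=-0.01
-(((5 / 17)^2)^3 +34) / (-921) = 820692971 / 22230701049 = 0.04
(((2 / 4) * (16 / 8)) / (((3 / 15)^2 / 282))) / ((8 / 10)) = 17625 / 2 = 8812.50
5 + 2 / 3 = 17 / 3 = 5.67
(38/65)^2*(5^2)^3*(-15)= -80103.55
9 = 9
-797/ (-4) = 797/ 4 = 199.25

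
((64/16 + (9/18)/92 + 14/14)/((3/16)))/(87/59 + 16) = 36226/23713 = 1.53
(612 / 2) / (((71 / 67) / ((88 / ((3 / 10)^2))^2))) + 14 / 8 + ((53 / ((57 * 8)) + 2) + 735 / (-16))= 53628121107403 / 194256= 276069316.30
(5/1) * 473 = 2365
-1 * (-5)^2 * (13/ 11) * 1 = -325/ 11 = -29.55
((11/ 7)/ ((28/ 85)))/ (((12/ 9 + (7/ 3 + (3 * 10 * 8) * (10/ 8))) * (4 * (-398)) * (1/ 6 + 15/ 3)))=-8415/ 4406047856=-0.00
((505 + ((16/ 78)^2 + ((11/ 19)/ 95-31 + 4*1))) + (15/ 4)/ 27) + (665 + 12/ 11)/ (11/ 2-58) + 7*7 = 145017674327/ 281861580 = 514.50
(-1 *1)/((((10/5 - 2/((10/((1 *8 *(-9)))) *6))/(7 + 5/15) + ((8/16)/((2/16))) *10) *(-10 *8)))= 1/3248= 0.00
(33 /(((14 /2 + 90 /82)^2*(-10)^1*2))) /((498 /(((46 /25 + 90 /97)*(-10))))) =15513949 /11092667800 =0.00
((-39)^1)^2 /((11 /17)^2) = 439569 /121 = 3632.80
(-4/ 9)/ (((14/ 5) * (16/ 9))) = -5/ 56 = -0.09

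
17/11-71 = -764/11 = -69.45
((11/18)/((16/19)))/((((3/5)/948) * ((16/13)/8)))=1073215/144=7452.88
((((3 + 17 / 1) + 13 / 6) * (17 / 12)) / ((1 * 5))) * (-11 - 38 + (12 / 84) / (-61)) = -1689613 / 5490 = -307.76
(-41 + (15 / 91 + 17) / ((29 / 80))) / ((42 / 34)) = 94979 / 18473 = 5.14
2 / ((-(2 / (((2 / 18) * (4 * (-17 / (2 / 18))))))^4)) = -2672672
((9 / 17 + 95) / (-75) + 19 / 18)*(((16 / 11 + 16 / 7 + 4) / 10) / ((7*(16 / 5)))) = -248681 / 32986800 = -0.01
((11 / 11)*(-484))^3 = -113379904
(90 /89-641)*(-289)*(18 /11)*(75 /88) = 11111276925 /43076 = 257945.88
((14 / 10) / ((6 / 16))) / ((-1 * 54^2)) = -14 / 10935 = -0.00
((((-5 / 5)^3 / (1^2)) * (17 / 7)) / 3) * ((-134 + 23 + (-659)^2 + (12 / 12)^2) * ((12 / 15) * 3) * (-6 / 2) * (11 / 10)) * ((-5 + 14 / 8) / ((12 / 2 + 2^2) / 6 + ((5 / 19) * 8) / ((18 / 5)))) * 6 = -147669806349 / 6125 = -24109356.14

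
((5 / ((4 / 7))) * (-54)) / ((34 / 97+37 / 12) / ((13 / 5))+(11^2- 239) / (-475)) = -3396188250 / 11278451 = -301.12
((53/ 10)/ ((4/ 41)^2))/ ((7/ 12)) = 267279/ 280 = 954.57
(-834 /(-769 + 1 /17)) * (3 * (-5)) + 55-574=-3498519 /6536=-535.27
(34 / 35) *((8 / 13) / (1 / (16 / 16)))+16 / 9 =9728 / 4095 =2.38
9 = 9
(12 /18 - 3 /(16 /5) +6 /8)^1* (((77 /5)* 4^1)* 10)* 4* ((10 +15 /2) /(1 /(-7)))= -433895 /3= -144631.67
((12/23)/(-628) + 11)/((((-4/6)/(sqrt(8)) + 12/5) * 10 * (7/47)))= 2000085 * sqrt(2)/9269437 + 28801224/9269437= 3.41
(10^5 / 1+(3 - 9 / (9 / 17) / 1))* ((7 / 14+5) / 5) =549923 / 5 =109984.60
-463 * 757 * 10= -3504910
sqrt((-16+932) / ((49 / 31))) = 2*sqrt(7099) / 7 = 24.07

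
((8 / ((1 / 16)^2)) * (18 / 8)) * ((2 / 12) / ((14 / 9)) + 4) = 132480 / 7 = 18925.71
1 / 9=0.11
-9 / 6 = -3 / 2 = -1.50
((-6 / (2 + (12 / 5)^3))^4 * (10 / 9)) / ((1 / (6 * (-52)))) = -6855468750000 / 956720690641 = -7.17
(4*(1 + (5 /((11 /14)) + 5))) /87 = 544 /957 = 0.57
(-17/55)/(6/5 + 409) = -17/22561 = -0.00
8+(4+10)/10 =47/5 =9.40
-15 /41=-0.37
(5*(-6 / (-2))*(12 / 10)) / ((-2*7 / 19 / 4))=-684 / 7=-97.71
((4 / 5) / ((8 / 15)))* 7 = 21 / 2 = 10.50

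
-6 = -6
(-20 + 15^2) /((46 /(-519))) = -106395 /46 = -2312.93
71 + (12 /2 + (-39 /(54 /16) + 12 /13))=7765 /117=66.37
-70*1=-70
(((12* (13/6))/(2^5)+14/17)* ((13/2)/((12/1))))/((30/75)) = 28925/13056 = 2.22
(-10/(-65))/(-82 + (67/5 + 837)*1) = 5/24973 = 0.00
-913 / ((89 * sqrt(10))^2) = -913 / 79210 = -0.01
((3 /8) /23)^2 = 9 /33856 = 0.00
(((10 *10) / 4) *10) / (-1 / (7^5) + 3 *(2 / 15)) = 21008750 / 33609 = 625.09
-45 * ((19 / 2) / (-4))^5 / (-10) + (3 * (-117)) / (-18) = -21006939 / 65536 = -320.54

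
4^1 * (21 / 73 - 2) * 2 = -1000 / 73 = -13.70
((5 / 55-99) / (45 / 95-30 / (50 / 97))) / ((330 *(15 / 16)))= 41344 / 7465095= 0.01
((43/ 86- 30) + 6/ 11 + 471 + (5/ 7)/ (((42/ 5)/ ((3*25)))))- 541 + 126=18015/ 539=33.42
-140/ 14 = -10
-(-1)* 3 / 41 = 3 / 41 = 0.07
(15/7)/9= 5/21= 0.24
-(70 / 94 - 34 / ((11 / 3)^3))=-3439 / 62557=-0.05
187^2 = 34969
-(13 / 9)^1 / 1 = -1.44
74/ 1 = 74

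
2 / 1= 2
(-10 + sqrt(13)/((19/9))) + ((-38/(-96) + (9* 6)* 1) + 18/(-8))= 9* sqrt(13)/19 + 2023/48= 43.85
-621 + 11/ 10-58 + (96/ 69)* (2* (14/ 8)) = -154797/ 230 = -673.03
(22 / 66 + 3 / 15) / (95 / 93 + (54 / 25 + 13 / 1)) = 620 / 18811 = 0.03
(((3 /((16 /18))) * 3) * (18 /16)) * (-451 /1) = -328779 /64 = -5137.17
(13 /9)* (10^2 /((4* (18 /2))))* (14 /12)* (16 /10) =1820 /243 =7.49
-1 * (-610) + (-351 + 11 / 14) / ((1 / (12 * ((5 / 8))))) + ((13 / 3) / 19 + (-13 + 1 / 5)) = -16192849 / 7980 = -2029.18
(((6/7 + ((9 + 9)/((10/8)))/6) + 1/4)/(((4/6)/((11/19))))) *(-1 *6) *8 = -97218/665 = -146.19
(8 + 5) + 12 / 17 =233 / 17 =13.71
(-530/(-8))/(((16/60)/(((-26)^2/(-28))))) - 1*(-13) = -5984.99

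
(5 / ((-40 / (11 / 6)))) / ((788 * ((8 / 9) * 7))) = -33 / 706048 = -0.00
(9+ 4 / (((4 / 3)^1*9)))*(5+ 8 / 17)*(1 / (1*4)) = 12.76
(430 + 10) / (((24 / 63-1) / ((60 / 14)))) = -39600 / 13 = -3046.15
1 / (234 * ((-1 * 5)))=-1 / 1170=-0.00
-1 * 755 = -755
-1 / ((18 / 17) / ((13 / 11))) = -221 / 198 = -1.12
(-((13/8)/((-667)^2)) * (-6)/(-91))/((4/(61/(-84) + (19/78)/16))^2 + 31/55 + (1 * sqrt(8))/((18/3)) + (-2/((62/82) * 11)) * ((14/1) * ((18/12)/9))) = -3697563932869661505764685/485920098767102939362086356654948 + 38934750236854811157225 * sqrt(2)/485920098767102939362086356654948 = -0.00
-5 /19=-0.26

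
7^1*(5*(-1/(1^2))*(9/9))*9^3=-25515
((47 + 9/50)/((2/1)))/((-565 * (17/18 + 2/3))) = -21231/819250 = -0.03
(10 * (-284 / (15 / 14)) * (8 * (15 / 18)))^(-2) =81 / 25293721600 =0.00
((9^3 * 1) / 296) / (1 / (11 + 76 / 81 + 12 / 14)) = 65295 / 2072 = 31.51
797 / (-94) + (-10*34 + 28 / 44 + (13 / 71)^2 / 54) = -347.84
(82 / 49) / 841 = 82 / 41209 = 0.00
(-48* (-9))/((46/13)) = 2808/23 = 122.09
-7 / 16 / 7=-1 / 16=-0.06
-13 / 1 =-13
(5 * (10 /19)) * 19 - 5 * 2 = 40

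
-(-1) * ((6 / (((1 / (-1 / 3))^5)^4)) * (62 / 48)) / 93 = 1 / 41841412812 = 0.00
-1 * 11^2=-121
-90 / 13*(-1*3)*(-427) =-115290 / 13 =-8868.46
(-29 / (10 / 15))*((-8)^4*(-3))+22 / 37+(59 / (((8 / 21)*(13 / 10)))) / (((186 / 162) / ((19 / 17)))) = 542101786727 / 1013948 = 534644.56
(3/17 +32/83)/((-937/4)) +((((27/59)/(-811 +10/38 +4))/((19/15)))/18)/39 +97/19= 3014012109127377/590651154174016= 5.10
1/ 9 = 0.11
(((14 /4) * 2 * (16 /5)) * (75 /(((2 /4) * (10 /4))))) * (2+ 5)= 9408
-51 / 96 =-0.53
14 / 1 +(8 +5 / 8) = 181 / 8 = 22.62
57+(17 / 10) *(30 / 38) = 2217 / 38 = 58.34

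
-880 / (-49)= 880 / 49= 17.96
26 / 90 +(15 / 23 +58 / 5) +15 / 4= 13489 / 828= 16.29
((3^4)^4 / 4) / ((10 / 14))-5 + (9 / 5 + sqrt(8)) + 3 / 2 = 2 * sqrt(2) + 301327013 / 20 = 15066353.48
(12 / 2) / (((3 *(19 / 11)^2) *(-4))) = -121 / 722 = -0.17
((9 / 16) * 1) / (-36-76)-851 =-1525001 / 1792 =-851.01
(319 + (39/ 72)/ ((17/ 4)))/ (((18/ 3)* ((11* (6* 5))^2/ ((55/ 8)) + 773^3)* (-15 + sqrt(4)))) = -32551/ 3674922202692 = -0.00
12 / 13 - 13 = -12.08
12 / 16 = 3 / 4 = 0.75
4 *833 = 3332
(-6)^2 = 36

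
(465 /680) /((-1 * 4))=-93 /544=-0.17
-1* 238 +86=-152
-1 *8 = -8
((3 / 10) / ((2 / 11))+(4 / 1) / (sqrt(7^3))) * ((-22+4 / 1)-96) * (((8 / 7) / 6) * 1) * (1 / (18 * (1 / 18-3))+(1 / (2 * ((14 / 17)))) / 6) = -153197 / 51940-55708 * sqrt(7) / 381759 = -3.34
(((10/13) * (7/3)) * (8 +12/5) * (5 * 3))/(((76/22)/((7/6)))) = 5390/57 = 94.56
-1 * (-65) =65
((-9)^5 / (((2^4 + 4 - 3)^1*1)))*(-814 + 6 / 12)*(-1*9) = -864654507 / 34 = -25431014.91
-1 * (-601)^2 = -361201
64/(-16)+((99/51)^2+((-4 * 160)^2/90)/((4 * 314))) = 1385009/408357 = 3.39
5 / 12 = 0.42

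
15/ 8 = 1.88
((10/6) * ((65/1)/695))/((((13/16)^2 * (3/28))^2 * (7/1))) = 36700160/8245341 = 4.45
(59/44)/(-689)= -59/30316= -0.00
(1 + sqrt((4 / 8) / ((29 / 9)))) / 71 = 3 * sqrt(58) / 4118 + 1 / 71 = 0.02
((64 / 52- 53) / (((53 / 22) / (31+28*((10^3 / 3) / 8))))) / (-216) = 26598979 / 223236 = 119.15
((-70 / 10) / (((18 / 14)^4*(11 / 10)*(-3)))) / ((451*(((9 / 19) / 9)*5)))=638666 / 97647363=0.01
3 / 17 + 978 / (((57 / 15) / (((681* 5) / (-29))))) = -283055997 / 9367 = -30218.43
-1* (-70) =70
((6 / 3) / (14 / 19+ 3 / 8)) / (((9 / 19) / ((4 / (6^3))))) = 2888 / 41067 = 0.07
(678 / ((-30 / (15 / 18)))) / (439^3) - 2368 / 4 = -300515251601 / 507627114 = -592.00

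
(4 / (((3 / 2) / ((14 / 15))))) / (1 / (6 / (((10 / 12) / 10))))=896 / 5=179.20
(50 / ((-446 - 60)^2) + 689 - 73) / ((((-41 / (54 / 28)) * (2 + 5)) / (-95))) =4933503045 / 12545764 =393.24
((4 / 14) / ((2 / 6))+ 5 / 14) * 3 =51 / 14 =3.64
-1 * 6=-6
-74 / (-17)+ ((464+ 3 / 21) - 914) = -53015 / 119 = -445.50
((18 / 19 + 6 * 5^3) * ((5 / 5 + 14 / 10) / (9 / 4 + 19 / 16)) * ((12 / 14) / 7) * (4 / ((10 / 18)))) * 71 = 42012297216 / 1280125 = 32818.90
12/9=4/3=1.33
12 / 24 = 1 / 2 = 0.50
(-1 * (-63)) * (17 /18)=119 /2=59.50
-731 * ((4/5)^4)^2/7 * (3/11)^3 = -1293484032/3639453125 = -0.36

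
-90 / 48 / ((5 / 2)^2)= -3 / 10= -0.30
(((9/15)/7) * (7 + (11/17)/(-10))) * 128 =226368/2975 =76.09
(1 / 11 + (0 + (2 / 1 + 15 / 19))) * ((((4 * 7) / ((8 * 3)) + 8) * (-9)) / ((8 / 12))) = -13545 / 38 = -356.45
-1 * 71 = -71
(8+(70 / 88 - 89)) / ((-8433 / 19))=67051 / 371052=0.18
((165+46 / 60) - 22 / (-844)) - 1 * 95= 70.79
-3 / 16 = -0.19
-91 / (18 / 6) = -91 / 3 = -30.33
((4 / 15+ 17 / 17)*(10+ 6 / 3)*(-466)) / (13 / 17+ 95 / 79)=-23781844 / 6605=-3600.58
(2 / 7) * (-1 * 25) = -50 / 7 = -7.14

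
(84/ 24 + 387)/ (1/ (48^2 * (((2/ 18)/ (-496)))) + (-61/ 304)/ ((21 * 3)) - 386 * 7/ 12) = -934857/ 543695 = -1.72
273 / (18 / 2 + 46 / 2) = 273 / 32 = 8.53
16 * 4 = 64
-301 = -301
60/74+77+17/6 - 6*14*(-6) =129791/222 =584.64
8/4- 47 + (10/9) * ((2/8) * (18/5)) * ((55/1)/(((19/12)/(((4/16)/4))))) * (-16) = -1515/19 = -79.74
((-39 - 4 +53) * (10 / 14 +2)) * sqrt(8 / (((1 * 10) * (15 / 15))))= 76 * sqrt(5) / 7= 24.28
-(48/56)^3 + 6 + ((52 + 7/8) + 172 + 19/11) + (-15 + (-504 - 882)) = -35285925/30184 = -1169.03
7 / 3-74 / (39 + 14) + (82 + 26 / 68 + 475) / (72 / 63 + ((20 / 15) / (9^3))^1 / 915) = 42289334096903 / 86543940408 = 488.65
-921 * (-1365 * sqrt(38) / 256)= 1257165 * sqrt(38) / 256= 30272.21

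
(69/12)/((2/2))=23/4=5.75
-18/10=-9/5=-1.80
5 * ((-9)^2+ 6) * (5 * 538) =1170150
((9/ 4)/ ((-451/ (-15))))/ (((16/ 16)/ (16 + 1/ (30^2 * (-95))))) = 4103997/ 3427600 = 1.20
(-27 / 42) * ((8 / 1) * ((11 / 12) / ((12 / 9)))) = -99 / 28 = -3.54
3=3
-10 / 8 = -5 / 4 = -1.25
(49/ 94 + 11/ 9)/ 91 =1475/ 76986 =0.02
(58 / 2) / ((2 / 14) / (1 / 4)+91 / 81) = 16443 / 961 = 17.11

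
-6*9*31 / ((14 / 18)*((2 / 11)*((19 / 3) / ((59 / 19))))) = -14666751 / 2527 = -5804.02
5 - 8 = -3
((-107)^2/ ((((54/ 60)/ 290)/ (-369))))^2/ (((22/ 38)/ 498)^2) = 165906998893629485715240000/ 121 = 1371132222261400708390413.00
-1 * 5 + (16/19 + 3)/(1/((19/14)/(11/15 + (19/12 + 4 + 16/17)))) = -221875/51821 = -4.28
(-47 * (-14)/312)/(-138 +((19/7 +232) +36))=2303/144924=0.02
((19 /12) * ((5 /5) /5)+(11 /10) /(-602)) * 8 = 11372 /4515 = 2.52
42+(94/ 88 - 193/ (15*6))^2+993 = 4062155161/ 3920400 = 1036.16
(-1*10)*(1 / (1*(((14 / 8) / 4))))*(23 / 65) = -736 / 91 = -8.09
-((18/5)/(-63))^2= -4/1225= -0.00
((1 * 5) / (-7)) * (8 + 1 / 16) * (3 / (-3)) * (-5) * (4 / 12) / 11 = -1075 / 1232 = -0.87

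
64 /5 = 12.80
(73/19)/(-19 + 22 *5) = 73/1729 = 0.04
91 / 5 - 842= -4119 / 5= -823.80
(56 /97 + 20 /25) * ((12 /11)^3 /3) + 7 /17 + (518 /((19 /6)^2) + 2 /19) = 52.77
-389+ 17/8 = -3095/8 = -386.88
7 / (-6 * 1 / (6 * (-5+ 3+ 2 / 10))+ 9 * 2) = 63 / 167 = 0.38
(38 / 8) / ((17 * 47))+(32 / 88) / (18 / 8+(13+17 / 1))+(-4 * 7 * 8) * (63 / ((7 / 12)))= -109713641711 / 4535124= -24191.98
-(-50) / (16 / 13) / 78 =25 / 48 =0.52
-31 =-31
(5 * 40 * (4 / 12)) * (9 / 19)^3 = 48600 / 6859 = 7.09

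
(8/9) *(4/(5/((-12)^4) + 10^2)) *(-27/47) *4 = -7962624/97459435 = -0.08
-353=-353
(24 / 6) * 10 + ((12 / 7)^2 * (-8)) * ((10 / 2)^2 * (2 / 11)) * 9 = -496840 / 539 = -921.78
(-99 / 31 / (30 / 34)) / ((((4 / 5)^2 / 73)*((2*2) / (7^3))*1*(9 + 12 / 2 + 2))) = -4131435 / 1984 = -2082.38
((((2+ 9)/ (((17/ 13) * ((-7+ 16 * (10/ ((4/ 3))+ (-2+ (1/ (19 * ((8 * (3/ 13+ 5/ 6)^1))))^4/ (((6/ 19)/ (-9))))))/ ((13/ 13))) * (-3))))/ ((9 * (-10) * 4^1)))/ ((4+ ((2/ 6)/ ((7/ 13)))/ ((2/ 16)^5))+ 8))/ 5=46548877194677/ 49128296074776667639125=0.00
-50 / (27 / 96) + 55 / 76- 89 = -181981 / 684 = -266.05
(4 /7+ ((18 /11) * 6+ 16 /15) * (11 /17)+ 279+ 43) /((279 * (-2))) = -294181 /498015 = -0.59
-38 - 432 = -470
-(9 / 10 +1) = -19 / 10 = -1.90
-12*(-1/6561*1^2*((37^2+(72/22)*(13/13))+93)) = 2.68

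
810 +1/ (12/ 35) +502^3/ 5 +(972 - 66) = 1518175231/ 60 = 25302920.52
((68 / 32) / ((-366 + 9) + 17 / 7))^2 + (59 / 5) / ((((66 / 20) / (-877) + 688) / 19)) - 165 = -1355490925904881 / 8231355182848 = -164.67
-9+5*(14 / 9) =-11 / 9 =-1.22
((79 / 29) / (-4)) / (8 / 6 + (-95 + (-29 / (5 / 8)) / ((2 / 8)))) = 1185 / 485924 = 0.00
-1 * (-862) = 862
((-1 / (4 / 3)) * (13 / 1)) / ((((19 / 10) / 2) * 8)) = -195 / 152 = -1.28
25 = 25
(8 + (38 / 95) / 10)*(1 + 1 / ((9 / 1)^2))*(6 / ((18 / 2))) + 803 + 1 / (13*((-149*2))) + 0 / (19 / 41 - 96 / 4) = 6341980037 / 7844850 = 808.43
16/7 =2.29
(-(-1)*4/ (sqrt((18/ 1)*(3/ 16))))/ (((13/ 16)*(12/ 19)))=608*sqrt(6)/ 351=4.24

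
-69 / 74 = -0.93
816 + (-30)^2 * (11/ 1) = 10716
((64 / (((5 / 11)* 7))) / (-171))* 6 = -1408 / 1995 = -0.71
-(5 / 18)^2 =-25 / 324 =-0.08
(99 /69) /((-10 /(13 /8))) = -429 /1840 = -0.23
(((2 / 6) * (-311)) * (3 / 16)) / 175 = -311 / 2800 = -0.11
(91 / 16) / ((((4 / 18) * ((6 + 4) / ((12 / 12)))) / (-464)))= -23751 / 20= -1187.55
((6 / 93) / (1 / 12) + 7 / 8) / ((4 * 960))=409 / 952320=0.00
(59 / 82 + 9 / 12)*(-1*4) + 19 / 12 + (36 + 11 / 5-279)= -602933 / 2460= -245.09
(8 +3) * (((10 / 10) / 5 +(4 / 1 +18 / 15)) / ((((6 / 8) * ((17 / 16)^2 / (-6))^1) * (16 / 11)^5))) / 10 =-47832147 / 7398400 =-6.47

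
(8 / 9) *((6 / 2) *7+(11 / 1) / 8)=179 / 9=19.89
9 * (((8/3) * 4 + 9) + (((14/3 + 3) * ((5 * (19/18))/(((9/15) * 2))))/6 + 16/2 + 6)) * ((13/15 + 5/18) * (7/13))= 55064933/252720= 217.89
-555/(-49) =555/49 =11.33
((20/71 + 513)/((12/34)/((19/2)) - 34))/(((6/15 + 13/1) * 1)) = -11771089/10436858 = -1.13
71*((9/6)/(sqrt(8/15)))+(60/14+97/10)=979/70+213*sqrt(30)/8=159.82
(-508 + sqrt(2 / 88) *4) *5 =-2540 + 10 *sqrt(11) / 11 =-2536.98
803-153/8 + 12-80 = 5727/8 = 715.88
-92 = -92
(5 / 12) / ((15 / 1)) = 1 / 36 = 0.03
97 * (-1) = -97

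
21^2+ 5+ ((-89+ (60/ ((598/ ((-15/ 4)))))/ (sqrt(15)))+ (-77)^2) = 6286 - 15 * sqrt(15)/ 598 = 6285.90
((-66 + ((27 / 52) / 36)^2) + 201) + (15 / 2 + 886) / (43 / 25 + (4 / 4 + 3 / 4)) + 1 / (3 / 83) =18923077273 / 45037824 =420.16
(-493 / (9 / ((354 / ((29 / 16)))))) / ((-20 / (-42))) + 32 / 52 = -1460328 / 65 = -22466.58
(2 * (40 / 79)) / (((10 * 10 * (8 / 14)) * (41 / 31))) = 217 / 16195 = 0.01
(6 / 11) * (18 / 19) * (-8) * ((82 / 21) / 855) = -2624 / 138985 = -0.02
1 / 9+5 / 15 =4 / 9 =0.44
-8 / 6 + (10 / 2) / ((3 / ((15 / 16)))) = 11 / 48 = 0.23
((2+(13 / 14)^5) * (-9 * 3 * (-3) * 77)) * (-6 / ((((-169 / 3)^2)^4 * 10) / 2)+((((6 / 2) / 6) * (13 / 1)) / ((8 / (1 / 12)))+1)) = 293106044361976007035691438181 / 16360092453363863533987840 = 17915.92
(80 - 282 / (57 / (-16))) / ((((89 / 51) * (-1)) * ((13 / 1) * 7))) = -22032 / 21983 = -1.00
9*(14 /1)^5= 4840416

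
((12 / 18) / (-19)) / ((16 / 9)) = -3 / 152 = -0.02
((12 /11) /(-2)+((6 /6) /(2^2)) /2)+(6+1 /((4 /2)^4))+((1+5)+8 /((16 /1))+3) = 2665 /176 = 15.14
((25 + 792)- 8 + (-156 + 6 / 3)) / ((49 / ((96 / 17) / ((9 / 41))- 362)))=-229250 / 51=-4495.10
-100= -100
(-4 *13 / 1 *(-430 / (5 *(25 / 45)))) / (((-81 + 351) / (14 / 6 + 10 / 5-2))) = 15652 / 225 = 69.56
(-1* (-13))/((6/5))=65/6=10.83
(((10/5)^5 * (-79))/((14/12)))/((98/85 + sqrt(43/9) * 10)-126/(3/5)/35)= -821916000 * sqrt(43)/51694657-1195162560/51694657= -127.38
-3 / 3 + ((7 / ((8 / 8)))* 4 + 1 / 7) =190 / 7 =27.14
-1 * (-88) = 88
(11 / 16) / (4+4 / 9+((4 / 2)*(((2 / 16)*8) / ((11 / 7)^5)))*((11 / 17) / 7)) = 24640803 / 159985568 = 0.15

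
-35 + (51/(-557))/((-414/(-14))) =-1345274/38433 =-35.00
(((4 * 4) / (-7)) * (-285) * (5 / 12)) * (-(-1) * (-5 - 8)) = -24700 / 7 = -3528.57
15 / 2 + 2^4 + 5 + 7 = 71 / 2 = 35.50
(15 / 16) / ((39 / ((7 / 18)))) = 35 / 3744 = 0.01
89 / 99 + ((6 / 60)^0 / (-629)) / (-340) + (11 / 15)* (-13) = -182807429 / 21172140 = -8.63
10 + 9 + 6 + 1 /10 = 251 /10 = 25.10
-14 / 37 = -0.38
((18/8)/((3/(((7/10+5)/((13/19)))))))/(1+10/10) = 3249/1040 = 3.12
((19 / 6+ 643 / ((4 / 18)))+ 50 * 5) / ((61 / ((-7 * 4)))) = -264320 / 183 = -1444.37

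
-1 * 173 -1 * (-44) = -129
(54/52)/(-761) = -27/19786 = -0.00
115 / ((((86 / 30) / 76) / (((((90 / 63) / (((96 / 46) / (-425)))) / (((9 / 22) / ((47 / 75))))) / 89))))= -11042279875 / 723303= -15266.46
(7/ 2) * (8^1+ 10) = 63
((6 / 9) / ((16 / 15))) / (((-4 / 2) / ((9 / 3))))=-15 / 16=-0.94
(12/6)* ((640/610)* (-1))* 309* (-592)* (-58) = -1358057472/61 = -22263237.25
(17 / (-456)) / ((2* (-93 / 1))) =17 / 84816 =0.00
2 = 2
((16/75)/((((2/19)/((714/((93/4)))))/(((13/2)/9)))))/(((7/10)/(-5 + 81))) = 20423936/4185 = 4880.27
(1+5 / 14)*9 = 171 / 14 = 12.21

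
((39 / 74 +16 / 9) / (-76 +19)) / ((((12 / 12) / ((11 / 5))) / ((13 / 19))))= -43901 / 721278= -0.06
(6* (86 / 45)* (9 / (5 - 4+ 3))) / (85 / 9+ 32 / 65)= 15093 / 5813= 2.60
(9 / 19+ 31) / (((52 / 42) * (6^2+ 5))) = 483 / 779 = 0.62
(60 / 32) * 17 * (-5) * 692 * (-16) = 1764600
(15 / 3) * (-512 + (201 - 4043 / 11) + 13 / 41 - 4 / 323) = -494006835 / 145673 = -3391.20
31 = 31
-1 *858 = -858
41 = 41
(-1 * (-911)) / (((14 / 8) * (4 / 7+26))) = 1822 / 93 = 19.59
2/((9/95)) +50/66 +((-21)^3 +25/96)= -29268743/3168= -9238.87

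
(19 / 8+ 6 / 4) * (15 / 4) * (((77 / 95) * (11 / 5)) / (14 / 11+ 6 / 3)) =288827 / 36480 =7.92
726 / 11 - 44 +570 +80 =672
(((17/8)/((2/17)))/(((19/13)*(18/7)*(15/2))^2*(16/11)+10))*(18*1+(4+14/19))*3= 2132349219/2017391690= 1.06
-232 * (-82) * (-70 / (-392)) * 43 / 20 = 51127 / 7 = 7303.86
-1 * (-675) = 675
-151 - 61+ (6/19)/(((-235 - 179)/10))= -277942/1311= -212.01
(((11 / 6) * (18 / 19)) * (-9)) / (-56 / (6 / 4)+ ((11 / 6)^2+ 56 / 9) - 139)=1188 / 12673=0.09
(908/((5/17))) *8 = 123488/5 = 24697.60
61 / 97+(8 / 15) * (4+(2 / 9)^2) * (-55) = -2784985 / 23571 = -118.15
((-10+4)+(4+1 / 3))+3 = 4 / 3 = 1.33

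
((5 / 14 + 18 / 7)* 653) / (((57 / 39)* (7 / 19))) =348049 / 98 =3551.52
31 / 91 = 0.34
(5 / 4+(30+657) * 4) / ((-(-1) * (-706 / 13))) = -142961 / 2824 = -50.62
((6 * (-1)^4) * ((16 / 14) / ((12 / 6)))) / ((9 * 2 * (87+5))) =1 / 483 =0.00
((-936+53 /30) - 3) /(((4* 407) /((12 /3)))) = -28117 /12210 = -2.30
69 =69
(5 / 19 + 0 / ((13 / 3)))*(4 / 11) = 20 / 209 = 0.10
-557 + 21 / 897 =-166536 / 299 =-556.98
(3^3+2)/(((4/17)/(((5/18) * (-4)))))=-2465/18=-136.94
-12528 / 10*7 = -43848 / 5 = -8769.60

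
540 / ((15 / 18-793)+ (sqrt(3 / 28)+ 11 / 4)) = -85939056 / 125632799-7776 * sqrt(21) / 125632799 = -0.68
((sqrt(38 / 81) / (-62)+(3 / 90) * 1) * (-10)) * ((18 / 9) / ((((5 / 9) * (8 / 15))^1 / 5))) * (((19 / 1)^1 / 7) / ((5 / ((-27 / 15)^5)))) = 77.15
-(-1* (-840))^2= -705600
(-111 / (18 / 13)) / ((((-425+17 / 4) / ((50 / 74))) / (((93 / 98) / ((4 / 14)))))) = 10075 / 23562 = 0.43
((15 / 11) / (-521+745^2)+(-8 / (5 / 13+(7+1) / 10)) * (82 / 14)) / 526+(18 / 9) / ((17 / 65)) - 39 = -83993716298113 / 2672563999952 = -31.43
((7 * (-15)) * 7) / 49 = -15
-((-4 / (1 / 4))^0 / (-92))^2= -1 / 8464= -0.00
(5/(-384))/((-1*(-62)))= -5/23808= -0.00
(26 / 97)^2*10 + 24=232576 / 9409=24.72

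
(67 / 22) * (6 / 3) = 6.09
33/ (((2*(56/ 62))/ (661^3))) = 5275844481.48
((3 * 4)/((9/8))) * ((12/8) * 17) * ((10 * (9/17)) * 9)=12960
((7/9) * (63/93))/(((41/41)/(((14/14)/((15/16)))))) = 784/1395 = 0.56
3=3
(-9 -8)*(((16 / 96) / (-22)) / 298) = 17 / 39336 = 0.00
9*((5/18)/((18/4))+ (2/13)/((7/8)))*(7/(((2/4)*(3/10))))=35020/351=99.77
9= 9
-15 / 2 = -7.50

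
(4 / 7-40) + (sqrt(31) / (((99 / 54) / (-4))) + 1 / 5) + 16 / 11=-14543 / 385-24 * sqrt(31) / 11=-49.92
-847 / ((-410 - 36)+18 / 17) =14399 / 7564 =1.90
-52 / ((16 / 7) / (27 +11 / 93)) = -114751 / 186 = -616.94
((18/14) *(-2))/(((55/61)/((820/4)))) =-45018/77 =-584.65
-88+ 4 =-84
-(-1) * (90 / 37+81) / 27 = 343 / 111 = 3.09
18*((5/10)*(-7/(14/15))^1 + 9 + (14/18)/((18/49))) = 2387/18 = 132.61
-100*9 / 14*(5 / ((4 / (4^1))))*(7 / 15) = -150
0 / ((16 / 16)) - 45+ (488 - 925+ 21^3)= 8779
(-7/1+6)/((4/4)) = -1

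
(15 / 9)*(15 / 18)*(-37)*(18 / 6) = -925 / 6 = -154.17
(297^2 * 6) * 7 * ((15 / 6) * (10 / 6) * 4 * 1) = 61746300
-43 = -43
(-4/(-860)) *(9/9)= 1/215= 0.00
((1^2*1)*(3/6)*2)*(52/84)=0.62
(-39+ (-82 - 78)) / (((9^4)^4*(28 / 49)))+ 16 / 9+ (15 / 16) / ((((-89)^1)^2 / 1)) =417528891577147612427 / 234844366654326920976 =1.78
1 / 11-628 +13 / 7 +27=-46127 / 77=-599.05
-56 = -56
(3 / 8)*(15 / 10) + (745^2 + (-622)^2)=15070553 / 16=941909.56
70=70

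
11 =11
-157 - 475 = -632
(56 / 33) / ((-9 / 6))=-112 / 99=-1.13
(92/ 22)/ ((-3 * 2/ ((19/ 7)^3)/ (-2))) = 27.87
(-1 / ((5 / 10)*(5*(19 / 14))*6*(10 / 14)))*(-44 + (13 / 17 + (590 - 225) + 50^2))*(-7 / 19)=2193828 / 30685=71.50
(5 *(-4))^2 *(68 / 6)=13600 / 3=4533.33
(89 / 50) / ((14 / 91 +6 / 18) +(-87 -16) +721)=3471 / 1206050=0.00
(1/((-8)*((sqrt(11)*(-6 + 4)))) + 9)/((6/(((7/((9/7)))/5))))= 49*sqrt(11)/47520 + 49/30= 1.64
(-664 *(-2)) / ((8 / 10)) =1660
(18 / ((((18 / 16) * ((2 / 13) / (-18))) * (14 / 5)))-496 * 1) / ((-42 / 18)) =24456 / 49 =499.10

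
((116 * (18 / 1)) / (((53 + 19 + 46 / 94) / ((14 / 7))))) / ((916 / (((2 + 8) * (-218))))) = -106968240 / 780203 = -137.10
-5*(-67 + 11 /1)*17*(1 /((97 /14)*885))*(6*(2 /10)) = 26656 /28615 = 0.93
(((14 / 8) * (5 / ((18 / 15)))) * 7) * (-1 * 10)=-6125 / 12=-510.42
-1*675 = -675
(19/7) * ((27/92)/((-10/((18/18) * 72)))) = -4617/805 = -5.74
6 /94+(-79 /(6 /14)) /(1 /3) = -25988 /47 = -552.94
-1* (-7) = 7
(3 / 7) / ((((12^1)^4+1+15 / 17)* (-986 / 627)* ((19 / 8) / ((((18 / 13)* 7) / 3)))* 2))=-0.00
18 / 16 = 9 / 8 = 1.12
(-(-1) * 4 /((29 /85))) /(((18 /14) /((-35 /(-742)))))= 5950 /13833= 0.43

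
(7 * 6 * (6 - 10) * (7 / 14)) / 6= -14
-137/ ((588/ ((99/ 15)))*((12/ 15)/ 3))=-4521/ 784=-5.77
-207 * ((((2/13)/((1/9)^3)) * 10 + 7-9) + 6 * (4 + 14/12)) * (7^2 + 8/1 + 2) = -182669841/13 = -14051526.23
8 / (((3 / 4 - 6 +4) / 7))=-224 / 5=-44.80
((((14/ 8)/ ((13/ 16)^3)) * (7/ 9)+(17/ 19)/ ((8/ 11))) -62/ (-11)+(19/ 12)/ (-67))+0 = 20778495973/ 2215050552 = 9.38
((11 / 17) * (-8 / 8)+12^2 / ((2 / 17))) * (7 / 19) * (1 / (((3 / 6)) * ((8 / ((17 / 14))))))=20797 / 152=136.82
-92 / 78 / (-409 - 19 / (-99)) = 759 / 263068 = 0.00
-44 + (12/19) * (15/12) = -821/19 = -43.21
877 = 877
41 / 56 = 0.73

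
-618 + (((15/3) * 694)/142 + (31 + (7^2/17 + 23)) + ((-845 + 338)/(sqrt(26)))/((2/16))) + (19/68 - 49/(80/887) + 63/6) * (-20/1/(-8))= -72147749/38624 - 156 * sqrt(26)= -2663.40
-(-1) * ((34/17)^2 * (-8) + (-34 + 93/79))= -5121/79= -64.82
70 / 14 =5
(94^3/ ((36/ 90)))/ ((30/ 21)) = 1453522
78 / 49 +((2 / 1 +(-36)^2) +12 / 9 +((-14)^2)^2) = 5838388 / 147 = 39716.93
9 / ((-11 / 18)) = -162 / 11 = -14.73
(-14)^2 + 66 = 262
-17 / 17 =-1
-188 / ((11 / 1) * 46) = -94 / 253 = -0.37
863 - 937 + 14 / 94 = -73.85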